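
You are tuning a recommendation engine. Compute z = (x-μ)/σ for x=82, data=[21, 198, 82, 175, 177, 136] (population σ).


μ = 131.5, σ = 62.002
z = (82 - 131.5)/62.002 = -0.7984

-0.7984


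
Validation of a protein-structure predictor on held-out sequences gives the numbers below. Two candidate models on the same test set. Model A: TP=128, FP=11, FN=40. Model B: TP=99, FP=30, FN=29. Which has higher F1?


Model A: P=128/139=0.9209, R=128/168=0.7619, F1=2PR/(P+R)=2TP/(2TP+FP+FN)=256/307=0.8339
Model B: P=99/129=0.7674, R=99/128=0.7734, F1=2PR/(P+R)=2TP/(2TP+FP+FN)=198/257=0.7704
0.8339 > 0.7704 → Model A

Model A


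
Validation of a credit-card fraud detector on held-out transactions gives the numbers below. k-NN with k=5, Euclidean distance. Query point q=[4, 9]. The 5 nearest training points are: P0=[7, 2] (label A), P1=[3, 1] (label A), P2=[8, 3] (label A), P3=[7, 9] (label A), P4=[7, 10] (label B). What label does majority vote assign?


d(q,P0) = 7.6158  (label A)
d(q,P1) = 8.0623  (label A)
d(q,P2) = 7.2111  (label A)
d(q,P3) = 3.0  (label A)
d(q,P4) = 3.1623  (label B)
Votes: A=4, B=1
Majority → A

A


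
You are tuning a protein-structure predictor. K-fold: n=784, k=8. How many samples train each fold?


Fold size = 784/8 = 98
Training per fold = 784 - 98 = 686

686


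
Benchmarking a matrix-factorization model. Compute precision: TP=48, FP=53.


Precision = TP/(TP+FP)
= 48/(48+53)
= 48/101 = 47.52%

47.52%


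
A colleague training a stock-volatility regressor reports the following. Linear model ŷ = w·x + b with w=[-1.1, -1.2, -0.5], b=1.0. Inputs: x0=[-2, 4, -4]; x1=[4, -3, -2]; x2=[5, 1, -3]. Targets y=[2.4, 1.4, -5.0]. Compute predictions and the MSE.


ŷ0 = (-1.1)·(-2) + (-1.2)·(4) + (-0.5)·(-4) + 1.0 = 0.4
ŷ1 = (-1.1)·(4) + (-1.2)·(-3) + (-0.5)·(-2) + 1.0 = 1.2
ŷ2 = (-1.1)·(5) + (-1.2)·(1) + (-0.5)·(-3) + 1.0 = -4.2
errors² = [4.0, 0.04, 0.64]
MSE = 4.6800/3 = 1.56

1.56


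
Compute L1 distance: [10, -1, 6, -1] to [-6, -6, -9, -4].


d = |10+ 6| + |-1+ 6| + |6+ 9| + |-1+ 4|
  = 16 + 5 + 15 + 3
  = 39

39


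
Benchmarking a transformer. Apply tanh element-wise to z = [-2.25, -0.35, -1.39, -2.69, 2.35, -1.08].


tanh(-2.25) = -0.978
tanh(-0.35) = -0.3364
tanh(-1.39) = -0.8832
tanh(-2.69) = -0.9908
tanh(2.35) = 0.982
tanh(-1.08) = -0.7932
result = [-0.978, -0.3364, -0.8832, -0.9908, 0.982, -0.7932]

[-0.978, -0.3364, -0.8832, -0.9908, 0.982, -0.7932]


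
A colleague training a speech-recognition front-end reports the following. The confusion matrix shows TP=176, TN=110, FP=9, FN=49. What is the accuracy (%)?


Accuracy = (TP+TN)/(TP+TN+FP+FN)
= (176+110)/(344)
= 286/344 = 83.14%

83.14%


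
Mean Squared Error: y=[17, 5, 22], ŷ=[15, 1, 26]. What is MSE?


Squared errors: (17-15)²=4, (5-1)²=16, (22-26)²=16
Sum = 36
MSE = 36/3 = 12

12


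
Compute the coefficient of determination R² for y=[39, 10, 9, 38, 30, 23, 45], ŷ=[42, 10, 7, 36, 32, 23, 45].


ȳ = 27.7143
SS_res = Σ(y-ŷ)² = 21
SS_tot = Σ(y-ȳ)² = 1223.43
R² = 1 - SS_res/SS_tot = 1 - 0.0172 = 0.9828

0.9828


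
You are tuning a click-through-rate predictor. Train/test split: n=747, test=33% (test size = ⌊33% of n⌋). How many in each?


Test = ⌊747·33/100⌋ = 246
Train = 747 - 246 = 501

Train: 501, Test: 246


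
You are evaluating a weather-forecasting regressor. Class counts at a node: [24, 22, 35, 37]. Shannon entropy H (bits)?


Probabilities: [24/118, 22/118, 35/118, 37/118] ≈ [0.2034, 0.1864, 0.2966, 0.3136]
H = -((24/118)·log₂(24/118) + (22/118)·log₂(22/118) + (35/118)·log₂(35/118) + (37/118)·log₂(37/118))
  = 1.9638 bits

1.9638 bits


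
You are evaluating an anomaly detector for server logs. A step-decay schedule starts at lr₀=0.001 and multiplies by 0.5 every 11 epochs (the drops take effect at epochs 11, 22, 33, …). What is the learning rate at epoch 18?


n_drops = ⌊18/11⌋ = 1
lr = 0.001·0.5^1 = 0.001·0.5 = 0.0005

0.0005


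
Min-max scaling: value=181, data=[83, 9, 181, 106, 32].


min=9, max=181
(181-9)/(181-9) = 172/172 = 1.0

1.0


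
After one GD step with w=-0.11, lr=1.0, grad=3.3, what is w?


w_new = w - α·∇
= -0.11 - 1.0·3.3
= -0.11 - 3.3
= -3.41

-3.41


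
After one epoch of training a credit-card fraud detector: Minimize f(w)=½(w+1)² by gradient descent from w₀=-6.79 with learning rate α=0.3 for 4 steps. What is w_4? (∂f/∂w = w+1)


step 1: grad = -6.79+1 = -5.79; w = -6.79 - 0.3·(-5.79) = -5.053
step 2: grad = -5.053+1 = -4.053; w = -5.053 - 0.3·(-4.053) = -3.8371
step 3: grad = -3.8371+1 = -2.8371; w = -3.8371 - 0.3·(-2.8371) = -2.98597
step 4: grad = -2.98597+1 = -1.98597; w = -2.98597 - 0.3·(-1.98597) = -2.390179

-2.390179


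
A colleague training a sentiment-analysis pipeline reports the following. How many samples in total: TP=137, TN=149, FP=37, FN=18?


Total = TP + TN + FP + FN
= 137 + 149 + 37 + 18
= 341
(Predicted positive: 174, predicted negative: 167)

341


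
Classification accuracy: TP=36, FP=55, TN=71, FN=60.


Accuracy = (TP+TN)/(TP+TN+FP+FN)
= (36+71)/(222)
= 107/222 = 48.2%

48.2%


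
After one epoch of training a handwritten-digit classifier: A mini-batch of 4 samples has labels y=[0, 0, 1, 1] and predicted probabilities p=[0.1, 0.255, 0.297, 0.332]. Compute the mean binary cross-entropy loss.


L[0] = -ln(1-0.1) = -ln(0.9) = 0.1054
L[1] = -ln(1-0.255) = -ln(0.745) = 0.2944
L[2] = -ln(0.297) = 1.214
L[3] = -ln(0.332) = 1.1026
mean = (0.1054 + 0.2944 + 1.214 + 1.1026)/4 = 0.6791

0.6791


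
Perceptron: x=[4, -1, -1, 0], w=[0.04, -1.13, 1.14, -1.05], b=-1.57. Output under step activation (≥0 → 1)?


z = (4)·(0.04) + (-1)·(-1.13) + (-1)·(1.14) + (0)·(-1.05) - 1.57
  = -1.42
step(z) = 0 (z<0)

0


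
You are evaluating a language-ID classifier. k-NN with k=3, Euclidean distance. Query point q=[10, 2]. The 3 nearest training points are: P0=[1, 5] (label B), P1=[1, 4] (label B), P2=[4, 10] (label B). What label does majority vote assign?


d(q,P0) = 9.4868  (label B)
d(q,P1) = 9.2195  (label B)
d(q,P2) = 10.0  (label B)
Votes: A=0, B=3
Majority → B

B


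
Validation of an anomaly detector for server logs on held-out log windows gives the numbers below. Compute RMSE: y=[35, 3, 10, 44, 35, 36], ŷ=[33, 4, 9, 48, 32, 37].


MSE = 32/6 = 5.3333
RMSE = √(32/6) = 2.3094

2.3094


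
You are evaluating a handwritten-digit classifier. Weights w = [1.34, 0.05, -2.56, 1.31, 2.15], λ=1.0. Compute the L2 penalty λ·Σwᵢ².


‖w‖₂² = (1.34)² + (0.05)² + (-2.56)² + (1.31)² + (2.15)²
     = 1.7956 + 0.0025 + 6.5536 + 1.7161 + 4.6225
     = 14.6903
λ·‖w‖₂² = 1.0·14.6903 = 14.6903

14.6903


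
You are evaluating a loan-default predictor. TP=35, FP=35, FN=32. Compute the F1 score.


Precision = 35/70 = 0.5
Recall = 35/67 = 0.5224
F1 = 2·P·R/(P+R) = 2·TP/(2·TP+FP+FN) = 70/(70+35+32) = 70/137 = 0.5109

0.5109


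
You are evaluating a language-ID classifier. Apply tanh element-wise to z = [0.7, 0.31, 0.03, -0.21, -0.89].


tanh(0.7) = 0.6044
tanh(0.31) = 0.3004
tanh(0.03) = 0.03
tanh(-0.21) = -0.207
tanh(-0.89) = -0.7114
result = [0.6044, 0.3004, 0.03, -0.207, -0.7114]

[0.6044, 0.3004, 0.03, -0.207, -0.7114]


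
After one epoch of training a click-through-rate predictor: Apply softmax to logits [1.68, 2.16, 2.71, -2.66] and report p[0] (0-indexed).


Exponentials: e^1.68=5.3656, e^2.16=8.6711, e^2.71=15.0293, e^-2.66=0.0699
Sum = 29.1359
Softmax = [0.1842, 0.2976, 0.5158, 0.0024]
p[0] = 5.3656/29.1359 = 0.1842

0.1842


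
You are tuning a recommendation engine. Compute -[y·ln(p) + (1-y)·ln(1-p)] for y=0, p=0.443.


BCE = -[y·ln(p) + (1-y)·ln(1-p)]
= -0 - 1·ln(1-0.443)
= -ln(0.557) = 0.5852

0.5852


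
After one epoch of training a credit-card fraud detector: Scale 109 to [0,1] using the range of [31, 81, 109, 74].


min=31, max=109
(109-31)/(109-31) = 78/78 = 1.0

1.0


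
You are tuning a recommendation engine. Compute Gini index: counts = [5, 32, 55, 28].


Probabilities: [5/120, 32/120, 55/120, 28/120] ≈ [0.0417, 0.2667, 0.4583, 0.2333]
Σpᵢ² = (25 + 1024 + 3025 + 784)/120² = 4858/14400
Gini = 1 - Σpᵢ² = 1 - 4858/14400 = 0.6626

0.6626


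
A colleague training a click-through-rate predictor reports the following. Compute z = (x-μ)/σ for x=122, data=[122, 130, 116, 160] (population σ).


μ = 132, σ = 16.9115
z = (122 - 132)/16.9115 = -0.5913

-0.5913


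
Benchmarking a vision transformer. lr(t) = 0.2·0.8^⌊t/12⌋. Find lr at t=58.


n_drops = ⌊58/12⌋ = 4
lr = 0.2·0.8^4 = 0.2·0.4096 = 0.08192

0.08192


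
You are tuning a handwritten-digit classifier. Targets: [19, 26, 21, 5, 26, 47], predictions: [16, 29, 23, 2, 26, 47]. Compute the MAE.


Absolute errors: |19-16|=3, |26-29|=3, |21-23|=2, |5-2|=3, |26-26|=0, |47-47|=0
Sum = 11
MAE = 11/6 = 11/6

11/6


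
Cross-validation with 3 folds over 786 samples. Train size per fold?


Fold size = 786/3 = 262
Training per fold = 786 - 262 = 524

524


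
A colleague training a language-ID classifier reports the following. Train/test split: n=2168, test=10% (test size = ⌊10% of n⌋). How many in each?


Test = ⌊2168·10/100⌋ = 216
Train = 2168 - 216 = 1952

Train: 1952, Test: 216


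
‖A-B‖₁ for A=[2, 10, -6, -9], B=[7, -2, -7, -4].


d = |2-7| + |10+ 2| + |-6+ 7| + |-9+ 4|
  = 5 + 12 + 1 + 5
  = 23

23


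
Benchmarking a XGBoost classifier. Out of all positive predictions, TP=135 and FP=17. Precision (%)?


Precision = TP/(TP+FP)
= 135/(135+17)
= 135/152 = 88.82%

88.82%


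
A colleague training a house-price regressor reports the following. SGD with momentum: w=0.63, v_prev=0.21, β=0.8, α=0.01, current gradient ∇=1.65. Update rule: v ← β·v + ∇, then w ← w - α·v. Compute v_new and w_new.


v_new = 0.8·0.21 + 1.65 = 0.168 + 1.65 = 1.818
w_new = 0.63 - 0.01·1.818 = 0.63 - 0.01818 = 0.61182

v_new=1.818, w_new=0.61182


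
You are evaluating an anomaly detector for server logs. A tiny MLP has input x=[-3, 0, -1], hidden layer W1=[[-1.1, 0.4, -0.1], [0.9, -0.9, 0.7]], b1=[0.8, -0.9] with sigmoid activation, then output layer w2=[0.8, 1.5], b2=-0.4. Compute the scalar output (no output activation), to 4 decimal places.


z1[0] = (-1.1)·(-3) + (0.4)·(0) + (-0.1)·(-1) + 0.8 = 4.2
z1[1] = (0.9)·(-3) + (-0.9)·(0) + (0.7)·(-1) - 0.9 = -4.3
h = sigmoid(z1) = [0.9852, 0.0134]
output = (0.8)·(0.9852) + (1.5)·(0.0134) - 0.4 = 0.4083

0.4083


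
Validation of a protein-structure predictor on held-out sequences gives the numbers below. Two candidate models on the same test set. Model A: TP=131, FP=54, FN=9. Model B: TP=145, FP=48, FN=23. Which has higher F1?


Model A: P=131/185=0.7081, R=131/140=0.9357, F1=2PR/(P+R)=2TP/(2TP+FP+FN)=262/325=0.8062
Model B: P=145/193=0.7513, R=145/168=0.8631, F1=2PR/(P+R)=2TP/(2TP+FP+FN)=290/361=0.8033
0.8062 > 0.8033 → Model A

Model A


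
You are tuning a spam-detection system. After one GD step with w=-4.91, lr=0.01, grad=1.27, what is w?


w_new = w - α·∇
= -4.91 - 0.01·1.27
= -4.91 - 0.0127
= -4.9227

-4.9227


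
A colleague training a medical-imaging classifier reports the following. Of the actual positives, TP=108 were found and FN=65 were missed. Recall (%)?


Recall = TP/(TP+FN)
= 108/(108+65)
= 108/173 = 62.43%

62.43%


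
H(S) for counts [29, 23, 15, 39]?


Probabilities: [29/106, 23/106, 15/106, 39/106] ≈ [0.2736, 0.217, 0.1415, 0.3679]
H = -((29/106)·log₂(29/106) + (23/106)·log₂(23/106) + (15/106)·log₂(15/106) + (39/106)·log₂(39/106))
  = 1.9198 bits

1.9198 bits


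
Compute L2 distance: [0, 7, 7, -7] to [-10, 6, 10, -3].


d = √((0+ 10)² + (7-6)² + (7-10)² + (-7+ 3)²)
  = √(100 + 1 + 9 + 16)
  = √126 = 11.225

11.225


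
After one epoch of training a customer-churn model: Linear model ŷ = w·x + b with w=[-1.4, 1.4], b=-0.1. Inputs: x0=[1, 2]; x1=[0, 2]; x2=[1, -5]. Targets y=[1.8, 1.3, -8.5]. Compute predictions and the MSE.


ŷ0 = (-1.4)·(1) + (1.4)·(2) - 0.1 = 1.3
ŷ1 = (-1.4)·(0) + (1.4)·(2) - 0.1 = 2.7
ŷ2 = (-1.4)·(1) + (1.4)·(-5) - 0.1 = -8.5
errors² = [0.25, 1.96, 0.0]
MSE = 2.2100/3 = 0.7367

0.7367


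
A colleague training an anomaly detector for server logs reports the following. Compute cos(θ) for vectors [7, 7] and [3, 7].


A·B = 7·3 + 7·7 = 70
‖A‖ = √98 = 9.8995, ‖B‖ = √58 = 7.6158
cos = 70/(√98·√58) = 70/√5684 = 0.9285

0.9285


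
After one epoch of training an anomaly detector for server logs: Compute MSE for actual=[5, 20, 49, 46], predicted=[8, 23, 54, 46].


Squared errors: (5-8)²=9, (20-23)²=9, (49-54)²=25, (46-46)²=0
Sum = 43
MSE = 43/4 = 43/4

43/4


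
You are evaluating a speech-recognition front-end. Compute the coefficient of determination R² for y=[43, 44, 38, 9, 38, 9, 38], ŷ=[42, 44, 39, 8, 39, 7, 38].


ȳ = 31.2857
SS_res = Σ(y-ŷ)² = 8
SS_tot = Σ(y-ȳ)² = 1427.43
R² = 1 - SS_res/SS_tot = 1 - 0.0056 = 0.9944

0.9944


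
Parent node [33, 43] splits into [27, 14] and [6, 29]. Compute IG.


Parent = [33, 43], H_parent = 0.9875
H_left = 0.9262 (n=41), H_right = 0.661 (n=35)
H_children = (41/76)·0.9262 + (35/76)·0.661 = 0.8041
IG = 0.9875 - 0.8041 = 0.1834

0.1834


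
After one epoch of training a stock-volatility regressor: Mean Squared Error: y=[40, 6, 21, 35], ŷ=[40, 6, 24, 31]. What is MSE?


Squared errors: (40-40)²=0, (6-6)²=0, (21-24)²=9, (35-31)²=16
Sum = 25
MSE = 25/4 = 25/4

25/4


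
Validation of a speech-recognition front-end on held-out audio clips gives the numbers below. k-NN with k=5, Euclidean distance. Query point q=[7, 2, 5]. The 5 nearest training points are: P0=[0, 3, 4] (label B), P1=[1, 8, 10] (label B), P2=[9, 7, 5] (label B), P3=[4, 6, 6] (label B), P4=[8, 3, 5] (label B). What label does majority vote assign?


d(q,P0) = 7.1414  (label B)
d(q,P1) = 9.8489  (label B)
d(q,P2) = 5.3852  (label B)
d(q,P3) = 5.099  (label B)
d(q,P4) = 1.4142  (label B)
Votes: A=0, B=5
Majority → B

B


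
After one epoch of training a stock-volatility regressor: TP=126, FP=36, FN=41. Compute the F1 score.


Precision = 126/162 = 0.7778
Recall = 126/167 = 0.7545
F1 = 2·P·R/(P+R) = 2·TP/(2·TP+FP+FN) = 252/(252+36+41) = 252/329 = 0.766

0.766


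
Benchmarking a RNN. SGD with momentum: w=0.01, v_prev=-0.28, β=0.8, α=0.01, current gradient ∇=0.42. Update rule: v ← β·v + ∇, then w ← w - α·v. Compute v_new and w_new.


v_new = 0.8·-0.28 + 0.42 = -0.224 + 0.42 = 0.196
w_new = 0.01 - 0.01·0.196 = 0.01 - 0.00196 = 0.00804

v_new=0.196, w_new=0.00804


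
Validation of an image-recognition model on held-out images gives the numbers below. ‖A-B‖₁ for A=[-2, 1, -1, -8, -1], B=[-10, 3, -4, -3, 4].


d = |-2+ 10| + |1-3| + |-1+ 4| + |-8+ 3| + |-1-4|
  = 8 + 2 + 3 + 5 + 5
  = 23

23


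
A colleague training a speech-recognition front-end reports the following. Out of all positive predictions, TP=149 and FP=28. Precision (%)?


Precision = TP/(TP+FP)
= 149/(149+28)
= 149/177 = 84.18%

84.18%


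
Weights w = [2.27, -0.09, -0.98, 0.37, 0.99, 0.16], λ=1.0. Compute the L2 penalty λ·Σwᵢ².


‖w‖₂² = (2.27)² + (-0.09)² + (-0.98)² + (0.37)² + (0.99)² + (0.16)²
     = 5.1529 + 0.0081 + 0.9604 + 0.1369 + 0.9801 + 0.0256
     = 7.264
λ·‖w‖₂² = 1.0·7.264 = 7.264

7.264


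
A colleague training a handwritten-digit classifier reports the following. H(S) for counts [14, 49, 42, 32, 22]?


Probabilities: [14/159, 49/159, 42/159, 32/159, 22/159] ≈ [0.0881, 0.3082, 0.2642, 0.2013, 0.1384]
H = -((14/159)·log₂(14/159) + (49/159)·log₂(49/159) + (42/159)·log₂(42/159) + (32/159)·log₂(32/159) + (22/159)·log₂(22/159))
  = 2.1996 bits

2.1996 bits


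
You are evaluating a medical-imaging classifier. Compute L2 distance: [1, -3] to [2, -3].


d = √((1-2)² + (-3+ 3)²)
  = √(1 + 0)
  = √1 = 1.0

1.0


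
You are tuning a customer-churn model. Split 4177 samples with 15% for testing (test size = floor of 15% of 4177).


Test = ⌊4177·15/100⌋ = 626
Train = 4177 - 626 = 3551

Train: 3551, Test: 626


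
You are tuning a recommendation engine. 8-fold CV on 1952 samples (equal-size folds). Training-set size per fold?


Fold size = 1952/8 = 244
Training per fold = 1952 - 244 = 1708

1708


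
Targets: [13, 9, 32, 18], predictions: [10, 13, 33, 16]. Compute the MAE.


Absolute errors: |13-10|=3, |9-13|=4, |32-33|=1, |18-16|=2
Sum = 10
MAE = 10/4 = 5/2

5/2


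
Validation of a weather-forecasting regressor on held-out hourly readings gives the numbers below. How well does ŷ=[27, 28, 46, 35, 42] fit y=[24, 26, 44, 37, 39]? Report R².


ȳ = 34
SS_res = Σ(y-ŷ)² = 30
SS_tot = Σ(y-ȳ)² = 298
R² = 1 - SS_res/SS_tot = 1 - 0.1007 = 0.8993

0.8993


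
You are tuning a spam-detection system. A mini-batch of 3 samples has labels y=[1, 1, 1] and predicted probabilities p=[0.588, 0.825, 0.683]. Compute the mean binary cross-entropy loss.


L[0] = -ln(0.588) = 0.531
L[1] = -ln(0.825) = 0.1924
L[2] = -ln(0.683) = 0.3813
mean = (0.531 + 0.1924 + 0.3813)/3 = 0.3682

0.3682


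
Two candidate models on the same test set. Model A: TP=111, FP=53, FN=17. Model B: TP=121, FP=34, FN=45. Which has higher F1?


Model A: P=111/164=0.6768, R=111/128=0.8672, F1=2PR/(P+R)=2TP/(2TP+FP+FN)=222/292=0.7603
Model B: P=121/155=0.7806, R=121/166=0.7289, F1=2PR/(P+R)=2TP/(2TP+FP+FN)=242/321=0.7539
0.7603 > 0.7539 → Model A

Model A


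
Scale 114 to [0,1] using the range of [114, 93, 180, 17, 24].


min=17, max=180
(114-17)/(180-17) = 97/163 = 0.5951

0.5951


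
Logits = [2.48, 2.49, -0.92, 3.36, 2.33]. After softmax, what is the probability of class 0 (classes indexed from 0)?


Exponentials: e^2.48=11.9413, e^2.49=12.0613, e^-0.92=0.3985, e^3.36=28.7892, e^2.33=10.2779
Sum = 63.4682
Softmax = [0.1881, 0.19, 0.0063, 0.4536, 0.1619]
p[0] = 11.9413/63.4682 = 0.1881

0.1881


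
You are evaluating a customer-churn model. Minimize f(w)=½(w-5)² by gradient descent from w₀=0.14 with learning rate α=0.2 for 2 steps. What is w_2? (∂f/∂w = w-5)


step 1: grad = 0.14-5 = -4.86; w = 0.14 - 0.2·(-4.86) = 1.112
step 2: grad = 1.112-5 = -3.888; w = 1.112 - 0.2·(-3.888) = 1.8896

1.8896


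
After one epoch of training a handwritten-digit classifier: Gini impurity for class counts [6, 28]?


Probabilities: [6/34, 28/34] ≈ [0.1765, 0.8235]
Σpᵢ² = (36 + 784)/34² = 820/1156
Gini = 1 - Σpᵢ² = 1 - 820/1156 = 0.2907

0.2907


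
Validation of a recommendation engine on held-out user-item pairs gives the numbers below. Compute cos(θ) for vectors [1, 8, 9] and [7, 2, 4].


A·B = 1·7 + 8·2 + 9·4 = 59
‖A‖ = √146 = 12.083, ‖B‖ = √69 = 8.3066
cos = 59/(√146·√69) = 59/√10074 = 0.5878

0.5878


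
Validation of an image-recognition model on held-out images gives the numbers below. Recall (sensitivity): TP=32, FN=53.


Recall = TP/(TP+FN)
= 32/(32+53)
= 32/85 = 37.65%

37.65%


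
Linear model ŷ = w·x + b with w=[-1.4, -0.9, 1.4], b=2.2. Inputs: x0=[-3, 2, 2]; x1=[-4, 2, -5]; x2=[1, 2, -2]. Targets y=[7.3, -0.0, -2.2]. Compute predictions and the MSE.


ŷ0 = (-1.4)·(-3) + (-0.9)·(2) + (1.4)·(2) + 2.2 = 7.4
ŷ1 = (-1.4)·(-4) + (-0.9)·(2) + (1.4)·(-5) + 2.2 = -1.0
ŷ2 = (-1.4)·(1) + (-0.9)·(2) + (1.4)·(-2) + 2.2 = -3.8
errors² = [0.01, 1.0, 2.56]
MSE = 3.5700/3 = 1.19

1.19


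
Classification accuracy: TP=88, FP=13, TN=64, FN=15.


Accuracy = (TP+TN)/(TP+TN+FP+FN)
= (88+64)/(180)
= 152/180 = 84.44%

84.44%


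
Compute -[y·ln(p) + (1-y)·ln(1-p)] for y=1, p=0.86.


BCE = -[y·ln(p) + (1-y)·ln(1-p)]
= -1·ln(0.86) - 0
= -ln(0.86) = 0.1508

0.1508


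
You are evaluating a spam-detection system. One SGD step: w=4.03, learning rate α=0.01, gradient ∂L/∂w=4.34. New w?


w_new = w - α·∇
= 4.03 - 0.01·4.34
= 4.03 - 0.0434
= 3.9866

3.9866


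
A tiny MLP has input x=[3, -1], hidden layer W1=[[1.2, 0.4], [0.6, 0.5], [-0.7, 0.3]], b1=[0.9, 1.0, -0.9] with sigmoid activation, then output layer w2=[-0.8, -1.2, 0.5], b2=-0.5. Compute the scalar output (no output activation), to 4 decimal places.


z1[0] = (1.2)·(3) + (0.4)·(-1) + 0.9 = 4.1
z1[1] = (0.6)·(3) + (0.5)·(-1) + 1.0 = 2.3
z1[2] = (-0.7)·(3) + (0.3)·(-1) - 0.9 = -3.3
h = sigmoid(z1) = [0.9837, 0.9089, 0.0356]
output = (-0.8)·(0.9837) + (-1.2)·(0.9089) + (0.5)·(0.0356) - 0.5 = -2.3598

-2.3598


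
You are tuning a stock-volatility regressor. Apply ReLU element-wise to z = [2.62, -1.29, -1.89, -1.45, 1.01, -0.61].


ReLU(2.62) = max(0, 2.62) = 2.62
ReLU(-1.29) = max(0, -1.29) = 0.0
ReLU(-1.89) = max(0, -1.89) = 0.0
ReLU(-1.45) = max(0, -1.45) = 0.0
ReLU(1.01) = max(0, 1.01) = 1.01
ReLU(-0.61) = max(0, -0.61) = 0.0
result = [2.62, 0.0, 0.0, 0.0, 1.01, 0.0]

[2.62, 0.0, 0.0, 0.0, 1.01, 0.0]


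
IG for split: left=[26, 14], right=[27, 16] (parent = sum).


Parent = [53, 30], H_parent = 0.9439
H_left = 0.9341 (n=40), H_right = 0.9523 (n=43)
H_children = (40/83)·0.9341 + (43/83)·0.9523 = 0.9435
IG = 0.9439 - 0.9435 = 0.0004

0.0004


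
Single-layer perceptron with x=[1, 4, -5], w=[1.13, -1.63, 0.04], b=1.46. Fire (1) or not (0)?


z = (1)·(1.13) + (4)·(-1.63) + (-5)·(0.04) + 1.46
  = -4.13
step(z) = 0 (z<0)

0


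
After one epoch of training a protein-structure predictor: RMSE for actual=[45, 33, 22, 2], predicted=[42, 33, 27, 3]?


MSE = 35/4 = 8.75
RMSE = √(35/4) = 2.958

2.958


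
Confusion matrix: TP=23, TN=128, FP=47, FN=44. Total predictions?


Total = TP + TN + FP + FN
= 23 + 128 + 47 + 44
= 242
(Predicted positive: 70, predicted negative: 172)

242


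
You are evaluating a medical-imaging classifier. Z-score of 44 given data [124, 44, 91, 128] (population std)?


μ = 96.75, σ = 33.6703
z = (44 - 96.75)/33.6703 = -1.5667

-1.5667


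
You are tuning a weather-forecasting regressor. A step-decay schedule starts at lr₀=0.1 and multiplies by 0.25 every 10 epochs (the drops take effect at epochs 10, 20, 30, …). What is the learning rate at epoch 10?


n_drops = ⌊10/10⌋ = 1
lr = 0.1·0.25^1 = 0.1·0.25 = 0.025

0.025


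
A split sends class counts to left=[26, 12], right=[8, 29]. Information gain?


Parent = [34, 41], H_parent = 0.9937
H_left = 0.8997 (n=38), H_right = 0.7532 (n=37)
H_children = (38/75)·0.8997 + (37/75)·0.7532 = 0.8274
IG = 0.9937 - 0.8274 = 0.1663

0.1663


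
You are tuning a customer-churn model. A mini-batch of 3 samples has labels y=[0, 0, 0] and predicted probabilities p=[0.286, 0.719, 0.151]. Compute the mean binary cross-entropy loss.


L[0] = -ln(1-0.286) = -ln(0.714) = 0.3369
L[1] = -ln(1-0.719) = -ln(0.281) = 1.2694
L[2] = -ln(1-0.151) = -ln(0.849) = 0.1637
mean = (0.3369 + 1.2694 + 0.1637)/3 = 0.59

0.59


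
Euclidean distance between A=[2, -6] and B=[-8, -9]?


d = √((2+ 8)² + (-6+ 9)²)
  = √(100 + 9)
  = √109 = 10.4403

10.4403


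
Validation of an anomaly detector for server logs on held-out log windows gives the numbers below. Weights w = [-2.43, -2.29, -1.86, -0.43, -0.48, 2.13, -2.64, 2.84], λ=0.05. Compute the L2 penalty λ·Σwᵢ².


‖w‖₂² = (-2.43)² + (-2.29)² + (-1.86)² + (-0.43)² + (-0.48)² + (2.13)² + (-2.64)² + (2.84)²
     = 5.9049 + 5.2441 + 3.4596 + 0.1849 + 0.2304 + 4.5369 + 6.9696 + 8.0656
     = 34.596
λ·‖w‖₂² = 0.05·34.596 = 1.7298

1.7298


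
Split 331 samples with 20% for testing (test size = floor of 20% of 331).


Test = ⌊331·20/100⌋ = 66
Train = 331 - 66 = 265

Train: 265, Test: 66


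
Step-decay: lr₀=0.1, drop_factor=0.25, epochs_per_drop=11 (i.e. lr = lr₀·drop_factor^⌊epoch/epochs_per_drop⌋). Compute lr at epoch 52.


n_drops = ⌊52/11⌋ = 4
lr = 0.1·0.25^4 = 0.1·0.00390625 = 0.000390625

0.000390625


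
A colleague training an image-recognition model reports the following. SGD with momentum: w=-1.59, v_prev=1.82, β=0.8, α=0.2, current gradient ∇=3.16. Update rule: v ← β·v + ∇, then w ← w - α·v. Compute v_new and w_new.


v_new = 0.8·1.82 + 3.16 = 1.456 + 3.16 = 4.616
w_new = -1.59 - 0.2·4.616 = -1.59 - 0.9232 = -2.5132

v_new=4.616, w_new=-2.5132


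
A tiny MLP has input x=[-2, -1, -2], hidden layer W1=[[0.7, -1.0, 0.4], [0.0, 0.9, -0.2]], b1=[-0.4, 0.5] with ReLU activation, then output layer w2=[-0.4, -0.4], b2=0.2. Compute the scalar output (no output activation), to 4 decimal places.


z1[0] = (0.7)·(-2) + (-1.0)·(-1) + (0.4)·(-2) - 0.4 = -1.6
z1[1] = (0.0)·(-2) + (0.9)·(-1) + (-0.2)·(-2) + 0.5 = 0.0
h = ReLU(z1) = [0.0, 0.0]
output = (-0.4)·(0.0) + (-0.4)·(0.0) + 0.2 = 0.2

0.2


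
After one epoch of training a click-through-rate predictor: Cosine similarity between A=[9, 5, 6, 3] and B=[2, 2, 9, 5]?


A·B = 9·2 + 5·2 + 6·9 + 3·5 = 97
‖A‖ = √151 = 12.2882, ‖B‖ = √114 = 10.6771
cos = 97/(√151·√114) = 97/√17214 = 0.7393

0.7393


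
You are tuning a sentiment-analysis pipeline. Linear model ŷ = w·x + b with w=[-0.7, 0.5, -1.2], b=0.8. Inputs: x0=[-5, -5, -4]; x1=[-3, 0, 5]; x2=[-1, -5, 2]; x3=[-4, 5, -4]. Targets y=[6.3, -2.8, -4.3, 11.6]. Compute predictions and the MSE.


ŷ0 = (-0.7)·(-5) + (0.5)·(-5) + (-1.2)·(-4) + 0.8 = 6.6
ŷ1 = (-0.7)·(-3) + (0.5)·(0) + (-1.2)·(5) + 0.8 = -3.1
ŷ2 = (-0.7)·(-1) + (0.5)·(-5) + (-1.2)·(2) + 0.8 = -3.4
ŷ3 = (-0.7)·(-4) + (0.5)·(5) + (-1.2)·(-4) + 0.8 = 10.9
errors² = [0.09, 0.09, 0.81, 0.49]
MSE = 1.4800/4 = 0.37

0.37


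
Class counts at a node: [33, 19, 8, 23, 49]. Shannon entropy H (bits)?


Probabilities: [33/132, 19/132, 8/132, 23/132, 49/132] ≈ [0.25, 0.1439, 0.0606, 0.1742, 0.3712]
H = -((33/132)·log₂(33/132) + (19/132)·log₂(19/132) + (8/132)·log₂(8/132) + (23/132)·log₂(23/132) + (49/132)·log₂(49/132))
  = 2.1176 bits

2.1176 bits


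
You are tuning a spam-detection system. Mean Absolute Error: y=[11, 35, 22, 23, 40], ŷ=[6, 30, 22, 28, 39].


Absolute errors: |11-6|=5, |35-30|=5, |22-22|=0, |23-28|=5, |40-39|=1
Sum = 16
MAE = 16/5 = 16/5

16/5


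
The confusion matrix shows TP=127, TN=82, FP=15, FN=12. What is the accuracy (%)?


Accuracy = (TP+TN)/(TP+TN+FP+FN)
= (127+82)/(236)
= 209/236 = 88.56%

88.56%


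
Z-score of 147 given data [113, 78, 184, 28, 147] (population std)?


μ = 110, σ = 54.0407
z = (147 - 110)/54.0407 = 0.6847

0.6847


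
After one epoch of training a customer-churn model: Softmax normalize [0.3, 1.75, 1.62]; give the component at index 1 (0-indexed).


Exponentials: e^0.3=1.3499, e^1.75=5.7546, e^1.62=5.0531
Sum = 12.1576
Softmax = [0.111, 0.4733, 0.4156]
p[1] = 5.7546/12.1576 = 0.4733

0.4733


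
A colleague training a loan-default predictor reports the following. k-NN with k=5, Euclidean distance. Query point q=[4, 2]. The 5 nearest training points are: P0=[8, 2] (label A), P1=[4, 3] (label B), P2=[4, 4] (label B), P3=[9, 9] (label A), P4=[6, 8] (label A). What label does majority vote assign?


d(q,P0) = 4.0  (label A)
d(q,P1) = 1.0  (label B)
d(q,P2) = 2.0  (label B)
d(q,P3) = 8.6023  (label A)
d(q,P4) = 6.3246  (label A)
Votes: A=3, B=2
Majority → A

A


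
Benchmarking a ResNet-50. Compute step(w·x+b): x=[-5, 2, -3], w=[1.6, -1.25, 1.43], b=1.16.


z = (-5)·(1.6) + (2)·(-1.25) + (-3)·(1.43) + 1.16
  = -13.63
step(z) = 0 (z<0)

0


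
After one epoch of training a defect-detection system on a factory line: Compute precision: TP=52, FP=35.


Precision = TP/(TP+FP)
= 52/(52+35)
= 52/87 = 59.77%

59.77%


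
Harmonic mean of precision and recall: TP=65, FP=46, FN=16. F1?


Precision = 65/111 = 0.5856
Recall = 65/81 = 0.8025
F1 = 2·P·R/(P+R) = 2·TP/(2·TP+FP+FN) = 130/(130+46+16) = 130/192 = 0.6771

0.6771


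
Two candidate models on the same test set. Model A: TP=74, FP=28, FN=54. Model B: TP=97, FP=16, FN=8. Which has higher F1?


Model A: P=74/102=0.7255, R=74/128=0.5781, F1=2PR/(P+R)=2TP/(2TP+FP+FN)=148/230=0.6435
Model B: P=97/113=0.8584, R=97/105=0.9238, F1=2PR/(P+R)=2TP/(2TP+FP+FN)=194/218=0.8899
0.6435 < 0.8899 → Model B

Model B


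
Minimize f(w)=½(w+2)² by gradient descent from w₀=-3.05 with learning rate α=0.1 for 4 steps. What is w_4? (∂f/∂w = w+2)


step 1: grad = -3.05+2 = -1.05; w = -3.05 - 0.1·(-1.05) = -2.945
step 2: grad = -2.945+2 = -0.945; w = -2.945 - 0.1·(-0.945) = -2.8505
step 3: grad = -2.8505+2 = -0.8505; w = -2.8505 - 0.1·(-0.8505) = -2.76545
step 4: grad = -2.76545+2 = -0.76545; w = -2.76545 - 0.1·(-0.76545) = -2.688905

-2.688905


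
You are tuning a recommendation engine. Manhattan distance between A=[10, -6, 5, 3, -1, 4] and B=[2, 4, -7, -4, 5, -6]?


d = |10-2| + |-6-4| + |5+ 7| + |3+ 4| + |-1-5| + |4+ 6|
  = 8 + 10 + 12 + 7 + 6 + 10
  = 53

53


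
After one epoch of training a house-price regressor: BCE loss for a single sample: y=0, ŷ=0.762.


BCE = -[y·ln(p) + (1-y)·ln(1-p)]
= -0 - 1·ln(1-0.762)
= -ln(0.238) = 1.4355

1.4355


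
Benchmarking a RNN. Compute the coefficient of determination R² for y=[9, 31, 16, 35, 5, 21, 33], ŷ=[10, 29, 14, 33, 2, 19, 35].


ȳ = 21.4286
SS_res = Σ(y-ŷ)² = 30
SS_tot = Σ(y-ȳ)² = 863.71
R² = 1 - SS_res/SS_tot = 1 - 0.0347 = 0.9653

0.9653


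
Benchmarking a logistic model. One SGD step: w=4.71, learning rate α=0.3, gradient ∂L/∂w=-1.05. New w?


w_new = w - α·∇
= 4.71 - 0.3·-1.05
= 4.71 + 0.315
= 5.025

5.025


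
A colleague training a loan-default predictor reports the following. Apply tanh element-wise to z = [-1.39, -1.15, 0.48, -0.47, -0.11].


tanh(-1.39) = -0.8832
tanh(-1.15) = -0.8178
tanh(0.48) = 0.4462
tanh(-0.47) = -0.4382
tanh(-0.11) = -0.1096
result = [-0.8832, -0.8178, 0.4462, -0.4382, -0.1096]

[-0.8832, -0.8178, 0.4462, -0.4382, -0.1096]


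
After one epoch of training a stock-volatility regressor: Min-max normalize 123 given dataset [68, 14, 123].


min=14, max=123
(123-14)/(123-14) = 109/109 = 1.0

1.0


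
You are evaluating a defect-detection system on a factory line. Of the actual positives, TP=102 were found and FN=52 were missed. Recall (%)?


Recall = TP/(TP+FN)
= 102/(102+52)
= 102/154 = 66.23%

66.23%


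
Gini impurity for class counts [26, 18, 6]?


Probabilities: [26/50, 18/50, 6/50] ≈ [0.52, 0.36, 0.12]
Σpᵢ² = (676 + 324 + 36)/50² = 1036/2500
Gini = 1 - Σpᵢ² = 1 - 1036/2500 = 0.5856

0.5856


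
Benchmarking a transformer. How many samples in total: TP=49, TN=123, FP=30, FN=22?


Total = TP + TN + FP + FN
= 49 + 123 + 30 + 22
= 224
(Predicted positive: 79, predicted negative: 145)

224


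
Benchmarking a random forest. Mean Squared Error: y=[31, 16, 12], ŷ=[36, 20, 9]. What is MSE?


Squared errors: (31-36)²=25, (16-20)²=16, (12-9)²=9
Sum = 50
MSE = 50/3 = 50/3

50/3


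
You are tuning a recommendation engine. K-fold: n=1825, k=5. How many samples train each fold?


Fold size = 1825/5 = 365
Training per fold = 1825 - 365 = 1460

1460


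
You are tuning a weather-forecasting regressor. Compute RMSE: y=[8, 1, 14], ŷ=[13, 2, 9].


MSE = 51/3 = 17
RMSE = √(51/3) = 4.1231

4.1231


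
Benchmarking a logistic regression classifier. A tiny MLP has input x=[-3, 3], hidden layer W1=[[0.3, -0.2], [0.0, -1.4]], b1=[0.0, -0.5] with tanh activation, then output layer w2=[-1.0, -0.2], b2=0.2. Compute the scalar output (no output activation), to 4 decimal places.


z1[0] = (0.3)·(-3) + (-0.2)·(3) + 0.0 = -1.5
z1[1] = (0.0)·(-3) + (-1.4)·(3) - 0.5 = -4.7
h = tanh(z1) = [-0.9051, -0.9998]
output = (-1.0)·(-0.9051) + (-0.2)·(-0.9998) + 0.2 = 1.3051

1.3051


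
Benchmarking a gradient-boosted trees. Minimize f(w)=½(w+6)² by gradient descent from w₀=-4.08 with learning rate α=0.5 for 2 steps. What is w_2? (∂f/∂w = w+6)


step 1: grad = -4.08+6 = 1.92; w = -4.08 - 0.5·(1.92) = -5.04
step 2: grad = -5.04+6 = 0.96; w = -5.04 - 0.5·(0.96) = -5.52

-5.52


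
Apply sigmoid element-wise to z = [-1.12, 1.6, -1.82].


σ(-1.12) = 1/(1+e^1.12) = 0.246
σ(1.6) = 1/(1+e^-1.6) = 0.832
σ(-1.82) = 1/(1+e^1.82) = 0.1394
result = [0.246, 0.832, 0.1394]

[0.246, 0.832, 0.1394]


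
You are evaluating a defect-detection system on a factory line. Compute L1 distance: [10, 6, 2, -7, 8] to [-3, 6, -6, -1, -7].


d = |10+ 3| + |6-6| + |2+ 6| + |-7+ 1| + |8+ 7|
  = 13 + 0 + 8 + 6 + 15
  = 42

42


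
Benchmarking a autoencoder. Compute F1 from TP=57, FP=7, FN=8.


Precision = 57/64 = 0.8906
Recall = 57/65 = 0.8769
F1 = 2·P·R/(P+R) = 2·TP/(2·TP+FP+FN) = 114/(114+7+8) = 114/129 = 0.8837

0.8837


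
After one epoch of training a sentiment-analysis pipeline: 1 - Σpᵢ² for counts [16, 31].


Probabilities: [16/47, 31/47] ≈ [0.3404, 0.6596]
Σpᵢ² = (256 + 961)/47² = 1217/2209
Gini = 1 - Σpᵢ² = 1 - 1217/2209 = 0.4491

0.4491


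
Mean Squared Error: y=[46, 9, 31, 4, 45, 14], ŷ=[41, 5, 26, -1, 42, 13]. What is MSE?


Squared errors: (46-41)²=25, (9-5)²=16, (31-26)²=25, (4+ 1)²=25, (45-42)²=9, (14-13)²=1
Sum = 101
MSE = 101/6 = 101/6

101/6


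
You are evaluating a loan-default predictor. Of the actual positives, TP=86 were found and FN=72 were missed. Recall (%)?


Recall = TP/(TP+FN)
= 86/(86+72)
= 86/158 = 54.43%

54.43%


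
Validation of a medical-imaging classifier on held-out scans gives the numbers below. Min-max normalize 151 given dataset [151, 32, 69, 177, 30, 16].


min=16, max=177
(151-16)/(177-16) = 135/161 = 0.8385

0.8385


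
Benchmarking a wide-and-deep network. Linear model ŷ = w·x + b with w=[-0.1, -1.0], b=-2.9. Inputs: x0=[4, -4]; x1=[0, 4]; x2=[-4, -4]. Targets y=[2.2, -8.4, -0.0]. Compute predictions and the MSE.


ŷ0 = (-0.1)·(4) + (-1.0)·(-4) - 2.9 = 0.7
ŷ1 = (-0.1)·(0) + (-1.0)·(4) - 2.9 = -6.9
ŷ2 = (-0.1)·(-4) + (-1.0)·(-4) - 2.9 = 1.5
errors² = [2.25, 2.25, 2.25]
MSE = 6.7500/3 = 2.25

2.25


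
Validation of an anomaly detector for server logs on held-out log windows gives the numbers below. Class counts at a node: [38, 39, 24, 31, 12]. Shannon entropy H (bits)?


Probabilities: [38/144, 39/144, 24/144, 31/144, 12/144] ≈ [0.2639, 0.2708, 0.1667, 0.2153, 0.0833]
H = -((38/144)·log₂(38/144) + (39/144)·log₂(39/144) + (24/144)·log₂(24/144) + (31/144)·log₂(31/144) + (12/144)·log₂(12/144))
  = 2.2242 bits

2.2242 bits


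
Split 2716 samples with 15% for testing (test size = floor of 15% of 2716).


Test = ⌊2716·15/100⌋ = 407
Train = 2716 - 407 = 2309

Train: 2309, Test: 407


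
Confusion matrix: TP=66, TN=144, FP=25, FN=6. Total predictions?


Total = TP + TN + FP + FN
= 66 + 144 + 25 + 6
= 241
(Predicted positive: 91, predicted negative: 150)

241


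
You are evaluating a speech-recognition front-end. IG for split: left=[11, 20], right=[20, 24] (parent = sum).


Parent = [31, 44], H_parent = 0.9782
H_left = 0.9383 (n=31), H_right = 0.994 (n=44)
H_children = (31/75)·0.9383 + (44/75)·0.994 = 0.971
IG = 0.9782 - 0.971 = 0.0072

0.0072


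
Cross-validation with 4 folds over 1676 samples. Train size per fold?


Fold size = 1676/4 = 419
Training per fold = 1676 - 419 = 1257

1257


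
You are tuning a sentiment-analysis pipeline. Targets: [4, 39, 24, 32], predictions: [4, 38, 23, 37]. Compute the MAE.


Absolute errors: |4-4|=0, |39-38|=1, |24-23|=1, |32-37|=5
Sum = 7
MAE = 7/4 = 7/4

7/4


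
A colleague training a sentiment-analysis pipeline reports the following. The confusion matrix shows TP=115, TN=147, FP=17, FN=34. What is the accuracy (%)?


Accuracy = (TP+TN)/(TP+TN+FP+FN)
= (115+147)/(313)
= 262/313 = 83.71%

83.71%


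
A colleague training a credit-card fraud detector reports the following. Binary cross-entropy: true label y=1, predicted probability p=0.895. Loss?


BCE = -[y·ln(p) + (1-y)·ln(1-p)]
= -1·ln(0.895) - 0
= -ln(0.895) = 0.1109

0.1109


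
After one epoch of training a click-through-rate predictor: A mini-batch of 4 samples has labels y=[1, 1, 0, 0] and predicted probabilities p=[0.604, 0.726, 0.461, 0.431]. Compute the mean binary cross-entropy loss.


L[0] = -ln(0.604) = 0.5042
L[1] = -ln(0.726) = 0.3202
L[2] = -ln(1-0.461) = -ln(0.539) = 0.618
L[3] = -ln(1-0.431) = -ln(0.569) = 0.5639
mean = (0.5042 + 0.3202 + 0.618 + 0.5639)/4 = 0.5016

0.5016


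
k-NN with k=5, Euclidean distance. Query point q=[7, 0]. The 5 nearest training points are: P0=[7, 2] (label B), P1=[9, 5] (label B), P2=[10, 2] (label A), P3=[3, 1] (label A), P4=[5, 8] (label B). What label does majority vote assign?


d(q,P0) = 2.0  (label B)
d(q,P1) = 5.3852  (label B)
d(q,P2) = 3.6056  (label A)
d(q,P3) = 4.1231  (label A)
d(q,P4) = 8.2462  (label B)
Votes: A=2, B=3
Majority → B

B


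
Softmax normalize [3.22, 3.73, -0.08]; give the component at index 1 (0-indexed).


Exponentials: e^3.22=25.0281, e^3.73=41.6791, e^-0.08=0.9231
Sum = 67.6303
Softmax = [0.3701, 0.6163, 0.0136]
p[1] = 41.6791/67.6303 = 0.6163

0.6163


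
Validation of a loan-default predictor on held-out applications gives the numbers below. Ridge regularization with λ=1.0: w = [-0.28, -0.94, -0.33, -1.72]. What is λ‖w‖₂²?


‖w‖₂² = (-0.28)² + (-0.94)² + (-0.33)² + (-1.72)²
     = 0.0784 + 0.8836 + 0.1089 + 2.9584
     = 4.0293
λ·‖w‖₂² = 1.0·4.0293 = 4.0293

4.0293


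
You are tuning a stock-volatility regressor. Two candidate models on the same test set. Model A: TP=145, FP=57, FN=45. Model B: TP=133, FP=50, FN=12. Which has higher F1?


Model A: P=145/202=0.7178, R=145/190=0.7632, F1=2PR/(P+R)=2TP/(2TP+FP+FN)=290/392=0.7398
Model B: P=133/183=0.7268, R=133/145=0.9172, F1=2PR/(P+R)=2TP/(2TP+FP+FN)=266/328=0.811
0.7398 < 0.811 → Model B

Model B


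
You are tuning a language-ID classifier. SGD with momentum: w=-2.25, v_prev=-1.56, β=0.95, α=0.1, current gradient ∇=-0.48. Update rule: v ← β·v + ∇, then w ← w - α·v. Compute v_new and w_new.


v_new = 0.95·-1.56 - 0.48 = -1.482 - 0.48 = -1.962
w_new = -2.25 - 0.1·-1.962 = -2.25 + 0.1962 = -2.0538

v_new=-1.962, w_new=-2.0538


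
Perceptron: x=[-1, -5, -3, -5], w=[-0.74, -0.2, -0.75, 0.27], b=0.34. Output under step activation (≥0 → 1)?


z = (-1)·(-0.74) + (-5)·(-0.2) + (-3)·(-0.75) + (-5)·(0.27) + 0.34
  = 2.98
step(z) = 1 (z≥0)

1


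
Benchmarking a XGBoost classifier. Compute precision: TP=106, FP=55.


Precision = TP/(TP+FP)
= 106/(106+55)
= 106/161 = 65.84%

65.84%


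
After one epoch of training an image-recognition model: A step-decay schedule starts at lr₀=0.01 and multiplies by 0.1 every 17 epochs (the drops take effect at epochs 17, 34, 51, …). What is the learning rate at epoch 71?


n_drops = ⌊71/17⌋ = 4
lr = 0.01·0.1^4 = 0.01·0.0001 = 0.000001

0.000001


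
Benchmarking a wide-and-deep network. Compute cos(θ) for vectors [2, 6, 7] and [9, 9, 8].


A·B = 2·9 + 6·9 + 7·8 = 128
‖A‖ = √89 = 9.434, ‖B‖ = √226 = 15.0333
cos = 128/(√89·√226) = 128/√20114 = 0.9025

0.9025


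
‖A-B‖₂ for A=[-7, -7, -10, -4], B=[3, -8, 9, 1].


d = √((-7-3)² + (-7+ 8)² + (-10-9)² + (-4-1)²)
  = √(100 + 1 + 361 + 25)
  = √487 = 22.0681

22.0681


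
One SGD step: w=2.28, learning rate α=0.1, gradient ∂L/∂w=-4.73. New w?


w_new = w - α·∇
= 2.28 - 0.1·-4.73
= 2.28 + 0.473
= 2.753

2.753


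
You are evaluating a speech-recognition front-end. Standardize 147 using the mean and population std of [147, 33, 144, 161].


μ = 121.25, σ = 51.3536
z = (147 - 121.25)/51.3536 = 0.5014

0.5014


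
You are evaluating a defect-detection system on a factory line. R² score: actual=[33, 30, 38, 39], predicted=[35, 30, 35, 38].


ȳ = 35
SS_res = Σ(y-ŷ)² = 14
SS_tot = Σ(y-ȳ)² = 54
R² = 1 - SS_res/SS_tot = 1 - 0.2593 = 0.7407

0.7407
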